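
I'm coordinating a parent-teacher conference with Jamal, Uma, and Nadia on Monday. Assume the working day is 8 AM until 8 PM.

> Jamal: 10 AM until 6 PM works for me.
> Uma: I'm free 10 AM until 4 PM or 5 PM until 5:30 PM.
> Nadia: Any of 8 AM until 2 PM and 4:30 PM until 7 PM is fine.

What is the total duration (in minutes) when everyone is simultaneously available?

Jamal ∩ Uma: 10:00-16:00, 17:00-17:30.
Jamal ∩ Uma ∩ Nadia: 10:00-14:00, 17:00-17:30.
So the common availability across everyone is 10:00-14:00, 17:00-17:30.
Summing the common windows: 240 + 30 = 270 minutes.

270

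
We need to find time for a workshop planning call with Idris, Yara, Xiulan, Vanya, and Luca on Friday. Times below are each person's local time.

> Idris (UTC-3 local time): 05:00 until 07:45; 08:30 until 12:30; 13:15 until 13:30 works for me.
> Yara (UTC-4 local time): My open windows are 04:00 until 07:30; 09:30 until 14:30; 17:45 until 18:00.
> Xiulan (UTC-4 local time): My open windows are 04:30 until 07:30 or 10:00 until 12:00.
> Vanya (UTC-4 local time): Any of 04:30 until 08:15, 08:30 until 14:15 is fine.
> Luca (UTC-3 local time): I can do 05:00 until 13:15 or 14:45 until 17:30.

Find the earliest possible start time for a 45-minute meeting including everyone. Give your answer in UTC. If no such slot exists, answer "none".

08:30

Idris in UTC: 08:00-10:45, 11:30-15:30, 16:15-16:30 (add 3h to convert from UTC-3).
Yara in UTC: 08:00-11:30, 13:30-18:30, 21:45-22:00 (add 4h to convert from UTC-4).
Xiulan in UTC: 08:30-11:30, 14:00-16:00 (add 4h to convert from UTC-4).
Vanya in UTC: 08:30-12:15, 12:30-18:15 (add 4h to convert from UTC-4).
Luca in UTC: 08:00-16:15, 17:45-20:30 (add 3h to convert from UTC-3).
Idris ∩ Yara: 08:00-10:45, 13:30-15:30, 16:15-16:30.
Idris ∩ Yara ∩ Xiulan: 08:30-10:45, 14:00-15:30.
Idris ∩ Yara ∩ Xiulan ∩ Vanya: 08:30-10:45, 14:00-15:30.
Idris ∩ Yara ∩ Xiulan ∩ Vanya ∩ Luca: 08:30-10:45, 14:00-15:30.
Those are the intersection windows.
The first common window of at least 45 minutes is 08:30-10:45, so the earliest start is 08:30.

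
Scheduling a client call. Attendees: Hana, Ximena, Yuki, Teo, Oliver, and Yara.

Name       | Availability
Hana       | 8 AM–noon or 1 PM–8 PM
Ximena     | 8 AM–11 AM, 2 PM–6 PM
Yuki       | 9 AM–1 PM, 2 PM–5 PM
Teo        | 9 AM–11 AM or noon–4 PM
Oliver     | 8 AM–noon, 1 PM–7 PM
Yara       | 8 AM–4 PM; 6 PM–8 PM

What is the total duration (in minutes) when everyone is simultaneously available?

Hana ∩ Ximena: 08:00-11:00, 14:00-18:00.
Hana ∩ Ximena ∩ Yuki: 09:00-11:00, 14:00-17:00.
Hana ∩ Ximena ∩ Yuki ∩ Teo: 09:00-11:00, 14:00-16:00.
Hana ∩ Ximena ∩ Yuki ∩ Teo ∩ Oliver: 09:00-11:00, 14:00-16:00.
Hana ∩ Ximena ∩ Yuki ∩ Teo ∩ Oliver ∩ Yara: 09:00-11:00, 14:00-16:00.
Those are the intersection windows.
Summing the common windows: 120 + 120 = 240 minutes.

240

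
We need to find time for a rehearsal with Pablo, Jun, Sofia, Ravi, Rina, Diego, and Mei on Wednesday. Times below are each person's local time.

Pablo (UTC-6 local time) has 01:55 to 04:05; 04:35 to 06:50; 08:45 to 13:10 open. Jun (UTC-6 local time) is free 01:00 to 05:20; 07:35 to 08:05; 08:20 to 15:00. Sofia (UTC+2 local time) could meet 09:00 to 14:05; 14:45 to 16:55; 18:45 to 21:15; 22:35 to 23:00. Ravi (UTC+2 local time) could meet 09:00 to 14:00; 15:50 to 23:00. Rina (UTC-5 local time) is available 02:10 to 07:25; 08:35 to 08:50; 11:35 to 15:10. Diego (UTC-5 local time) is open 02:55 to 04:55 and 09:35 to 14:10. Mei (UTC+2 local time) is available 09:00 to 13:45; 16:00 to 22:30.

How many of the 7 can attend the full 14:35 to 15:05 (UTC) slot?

4

Pablo in UTC: 07:55-10:05, 10:35-12:50, 14:45-19:10 (add 6h to convert from UTC-6).
Jun in UTC: 07:00-11:20, 13:35-14:05, 14:20-21:00 (add 6h to convert from UTC-6).
Sofia in UTC: 07:00-12:05, 12:45-14:55, 16:45-19:15, 20:35-21:00 (subtract 2h to convert from UTC+2).
Ravi in UTC: 07:00-12:00, 13:50-21:00 (subtract 2h to convert from UTC+2).
Rina in UTC: 07:10-12:25, 13:35-13:50, 16:35-20:10 (add 5h to convert from UTC-5).
Diego in UTC: 07:55-09:55, 14:35-19:10 (add 5h to convert from UTC-5).
Mei in UTC: 07:00-11:45, 14:00-20:30 (subtract 2h to convert from UTC+2).
Jun, Ravi, Diego, and Mei can make the full 14:35-15:05 slot — that's 4.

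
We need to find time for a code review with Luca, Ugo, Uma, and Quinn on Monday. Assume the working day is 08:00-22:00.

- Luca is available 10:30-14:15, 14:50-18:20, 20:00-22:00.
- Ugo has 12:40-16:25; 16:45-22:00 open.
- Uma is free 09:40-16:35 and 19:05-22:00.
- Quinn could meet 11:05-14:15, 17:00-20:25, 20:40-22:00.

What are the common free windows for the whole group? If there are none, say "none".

Luca ∩ Ugo: 12:40-14:15, 14:50-16:25, 16:45-18:20, 20:00-22:00.
Luca ∩ Ugo ∩ Uma: 12:40-14:15, 14:50-16:25, 20:00-22:00.
Luca ∩ Ugo ∩ Uma ∩ Quinn: 12:40-14:15, 20:00-20:25, 20:40-22:00.
So the common availability across everyone is 12:40-14:15, 20:00-20:25, 20:40-22:00.

12:40-14:15, 20:00-20:25, 20:40-22:00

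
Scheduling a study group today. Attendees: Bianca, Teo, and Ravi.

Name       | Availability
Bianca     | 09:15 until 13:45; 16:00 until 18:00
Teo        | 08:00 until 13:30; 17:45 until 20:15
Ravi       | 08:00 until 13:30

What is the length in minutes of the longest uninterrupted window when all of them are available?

255

Bianca ∩ Teo: 09:15-13:30, 17:45-18:00.
Bianca ∩ Teo ∩ Ravi: 09:15-13:30.
The longest is 09:15-13:30 at 255 minutes.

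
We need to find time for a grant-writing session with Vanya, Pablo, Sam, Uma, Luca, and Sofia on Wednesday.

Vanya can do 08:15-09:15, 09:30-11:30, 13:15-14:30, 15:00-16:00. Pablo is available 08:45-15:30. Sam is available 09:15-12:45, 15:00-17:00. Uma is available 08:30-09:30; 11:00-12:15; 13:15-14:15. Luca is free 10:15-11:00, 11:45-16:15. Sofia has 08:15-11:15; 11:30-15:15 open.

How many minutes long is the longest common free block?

0

Vanya ∩ Pablo: 08:45-09:15, 09:30-11:30, 13:15-14:30, 15:00-15:30.
Vanya ∩ Pablo ∩ Sam: 09:30-11:30, 15:00-15:30.
Vanya ∩ Pablo ∩ Sam ∩ Uma: 11:00-11:30.
Vanya ∩ Pablo ∩ Sam ∩ Uma ∩ Luca: ∅.
Vanya ∩ Pablo ∩ Sam ∩ Uma ∩ Luca ∩ Sofia: ∅.
There is no time when everyone is free.
No common window exists, so the longest block is 0 minutes.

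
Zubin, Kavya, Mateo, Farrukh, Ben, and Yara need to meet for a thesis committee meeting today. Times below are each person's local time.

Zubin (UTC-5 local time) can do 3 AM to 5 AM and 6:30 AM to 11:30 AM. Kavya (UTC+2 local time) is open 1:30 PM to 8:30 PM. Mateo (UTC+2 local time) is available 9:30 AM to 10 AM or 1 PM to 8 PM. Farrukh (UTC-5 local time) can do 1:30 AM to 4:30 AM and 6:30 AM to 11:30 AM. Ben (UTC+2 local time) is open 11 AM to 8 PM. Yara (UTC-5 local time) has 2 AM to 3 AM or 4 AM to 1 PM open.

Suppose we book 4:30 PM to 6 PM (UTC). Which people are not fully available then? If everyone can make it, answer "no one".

Zubin in UTC: 08:00-10:00, 11:30-16:30 (add 5h to convert from UTC-5).
Kavya in UTC: 11:30-18:30 (subtract 2h to convert from UTC+2).
Mateo in UTC: 07:30-08:00, 11:00-18:00 (subtract 2h to convert from UTC+2).
Farrukh in UTC: 06:30-09:30, 11:30-16:30 (add 5h to convert from UTC-5).
Ben in UTC: 09:00-18:00 (subtract 2h to convert from UTC+2).
Yara in UTC: 07:00-08:00, 09:00-18:00 (add 5h to convert from UTC-5).
Zubin: not fully free for 16:30-18:00. Kavya: free for 16:30-18:00. Mateo: free for 16:30-18:00. Farrukh: not fully free for 16:30-18:00. Ben: free for 16:30-18:00. Yara: free for 16:30-18:00.

Farrukh, Zubin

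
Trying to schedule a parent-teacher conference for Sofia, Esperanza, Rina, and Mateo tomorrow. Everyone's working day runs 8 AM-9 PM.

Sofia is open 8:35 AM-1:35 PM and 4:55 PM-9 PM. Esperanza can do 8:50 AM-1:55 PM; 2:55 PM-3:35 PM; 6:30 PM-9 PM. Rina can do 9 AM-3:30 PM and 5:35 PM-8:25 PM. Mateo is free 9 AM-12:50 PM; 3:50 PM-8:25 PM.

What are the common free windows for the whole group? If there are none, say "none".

09:00-12:50, 18:30-20:25

Sofia ∩ Esperanza: 08:50-13:35, 18:30-21:00.
Sofia ∩ Esperanza ∩ Rina: 09:00-13:35, 18:30-20:25.
Sofia ∩ Esperanza ∩ Rina ∩ Mateo: 09:00-12:50, 18:30-20:25.
So the common availability across everyone is 09:00-12:50, 18:30-20:25.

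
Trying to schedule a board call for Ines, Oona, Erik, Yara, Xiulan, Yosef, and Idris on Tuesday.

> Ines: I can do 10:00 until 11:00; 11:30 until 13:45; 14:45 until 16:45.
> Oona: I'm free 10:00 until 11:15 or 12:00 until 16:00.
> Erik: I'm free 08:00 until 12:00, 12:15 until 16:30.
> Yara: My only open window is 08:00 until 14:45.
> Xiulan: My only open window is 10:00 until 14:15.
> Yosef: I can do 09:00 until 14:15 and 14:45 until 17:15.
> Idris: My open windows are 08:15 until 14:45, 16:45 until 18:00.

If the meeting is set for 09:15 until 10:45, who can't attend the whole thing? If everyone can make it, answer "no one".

Ines, Oona, Xiulan

Ines: not fully free for 09:15-10:45. Oona: not fully free for 09:15-10:45. Erik: free for 09:15-10:45. Yara: free for 09:15-10:45. Xiulan: not fully free for 09:15-10:45. Yosef: free for 09:15-10:45. Idris: free for 09:15-10:45.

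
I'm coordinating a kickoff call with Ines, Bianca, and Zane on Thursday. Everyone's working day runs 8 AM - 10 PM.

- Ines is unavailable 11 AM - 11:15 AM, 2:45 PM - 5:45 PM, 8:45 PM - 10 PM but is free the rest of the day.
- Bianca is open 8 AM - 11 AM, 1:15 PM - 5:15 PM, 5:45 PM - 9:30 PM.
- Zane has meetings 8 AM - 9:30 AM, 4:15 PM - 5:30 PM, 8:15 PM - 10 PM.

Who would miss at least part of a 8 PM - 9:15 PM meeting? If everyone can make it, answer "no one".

Ines free: 08:00-11:00, 11:15-14:45, 17:45-20:45 (invert busy blocks within the working day).
Bianca free: 08:00-11:00, 13:15-17:15, 17:45-21:30.
Zane free: 09:30-16:15, 17:30-20:15 (invert busy blocks within the working day).
Ines: not fully free for 20:00-21:15. Bianca: free for 20:00-21:15. Zane: not fully free for 20:00-21:15.

Ines, Zane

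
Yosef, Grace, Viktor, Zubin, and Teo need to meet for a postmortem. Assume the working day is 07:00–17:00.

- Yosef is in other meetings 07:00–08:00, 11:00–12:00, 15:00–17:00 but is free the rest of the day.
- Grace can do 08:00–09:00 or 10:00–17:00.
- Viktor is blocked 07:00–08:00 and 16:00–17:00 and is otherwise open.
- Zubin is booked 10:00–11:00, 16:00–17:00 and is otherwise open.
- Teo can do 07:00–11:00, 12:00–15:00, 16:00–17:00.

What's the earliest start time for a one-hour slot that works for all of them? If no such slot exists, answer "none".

Yosef free: 08:00-11:00, 12:00-15:00 (invert busy blocks within the working day).
Grace free: 08:00-09:00, 10:00-17:00.
Viktor free: 08:00-16:00 (invert busy blocks within the working day).
Zubin free: 07:00-10:00, 11:00-16:00 (invert busy blocks within the working day).
Teo free: 07:00-11:00, 12:00-15:00, 16:00-17:00.
Yosef ∩ Grace: 08:00-09:00, 10:00-11:00, 12:00-15:00.
Yosef ∩ Grace ∩ Viktor: 08:00-09:00, 10:00-11:00, 12:00-15:00.
Yosef ∩ Grace ∩ Viktor ∩ Zubin: 08:00-09:00, 12:00-15:00.
Yosef ∩ Grace ∩ Viktor ∩ Zubin ∩ Teo: 08:00-09:00, 12:00-15:00.
The first common window of at least 60 minutes is 08:00-09:00, so the earliest start is 08:00.

08:00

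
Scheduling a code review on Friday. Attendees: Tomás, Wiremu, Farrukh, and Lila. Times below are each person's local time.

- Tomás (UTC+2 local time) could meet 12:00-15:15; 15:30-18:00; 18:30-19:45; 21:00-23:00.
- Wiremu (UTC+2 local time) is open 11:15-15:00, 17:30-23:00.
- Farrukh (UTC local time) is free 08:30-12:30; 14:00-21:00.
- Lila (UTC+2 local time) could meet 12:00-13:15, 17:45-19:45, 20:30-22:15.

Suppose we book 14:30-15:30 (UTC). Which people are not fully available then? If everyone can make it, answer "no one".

Tomás in UTC: 10:00-13:15, 13:30-16:00, 16:30-17:45, 19:00-21:00 (subtract 2h to convert from UTC+2).
Wiremu in UTC: 09:15-13:00, 15:30-21:00 (subtract 2h to convert from UTC+2).
Farrukh in UTC: 08:30-12:30, 14:00-21:00.
Lila in UTC: 10:00-11:15, 15:45-17:45, 18:30-20:15 (subtract 2h to convert from UTC+2).
Tomás: free for 14:30-15:30. Wiremu: not fully free for 14:30-15:30. Farrukh: free for 14:30-15:30. Lila: not fully free for 14:30-15:30.

Lila, Wiremu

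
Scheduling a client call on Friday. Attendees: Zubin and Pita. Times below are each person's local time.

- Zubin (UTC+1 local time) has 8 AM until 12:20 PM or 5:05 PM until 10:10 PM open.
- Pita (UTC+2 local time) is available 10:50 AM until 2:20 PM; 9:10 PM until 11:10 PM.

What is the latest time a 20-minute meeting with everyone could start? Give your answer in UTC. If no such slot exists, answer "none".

20:50

Zubin in UTC: 07:00-11:20, 16:05-21:10 (subtract 1h to convert from UTC+1).
Pita in UTC: 08:50-12:20, 19:10-21:10 (subtract 2h to convert from UTC+2).
Zubin ∩ Pita: 08:50-11:20, 19:10-21:10.
The last common window of at least 20 minutes is 19:10-21:10; a 20-minute meeting can start as late as 20:50 and still end by 21:10.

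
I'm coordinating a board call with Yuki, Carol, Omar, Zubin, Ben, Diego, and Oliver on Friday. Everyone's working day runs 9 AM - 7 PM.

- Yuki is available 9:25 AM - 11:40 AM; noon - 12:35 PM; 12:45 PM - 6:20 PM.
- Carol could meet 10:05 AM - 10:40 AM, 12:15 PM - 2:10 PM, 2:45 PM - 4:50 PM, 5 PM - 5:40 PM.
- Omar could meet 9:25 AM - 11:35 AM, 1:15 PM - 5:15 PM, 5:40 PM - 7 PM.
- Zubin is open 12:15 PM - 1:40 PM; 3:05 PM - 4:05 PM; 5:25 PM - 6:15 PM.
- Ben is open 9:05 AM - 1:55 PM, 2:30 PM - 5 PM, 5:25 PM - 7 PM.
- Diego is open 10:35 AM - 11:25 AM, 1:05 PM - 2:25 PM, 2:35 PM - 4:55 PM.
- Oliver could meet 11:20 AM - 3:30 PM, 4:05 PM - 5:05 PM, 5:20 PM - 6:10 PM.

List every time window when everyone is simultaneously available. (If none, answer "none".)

13:15-13:40, 15:05-15:30

Yuki ∩ Carol: 10:05-10:40, 12:15-12:35, 12:45-14:10, 14:45-16:50, 17:00-17:40.
Yuki ∩ Carol ∩ Omar: 10:05-10:40, 13:15-14:10, 14:45-16:50, 17:00-17:15.
Yuki ∩ Carol ∩ Omar ∩ Zubin: 13:15-13:40, 15:05-16:05.
Yuki ∩ Carol ∩ Omar ∩ Zubin ∩ Ben: 13:15-13:40, 15:05-16:05.
Yuki ∩ Carol ∩ Omar ∩ Zubin ∩ Ben ∩ Diego: 13:15-13:40, 15:05-16:05.
Yuki ∩ Carol ∩ Omar ∩ Zubin ∩ Ben ∩ Diego ∩ Oliver: 13:15-13:40, 15:05-15:30.
Those are the intersection windows.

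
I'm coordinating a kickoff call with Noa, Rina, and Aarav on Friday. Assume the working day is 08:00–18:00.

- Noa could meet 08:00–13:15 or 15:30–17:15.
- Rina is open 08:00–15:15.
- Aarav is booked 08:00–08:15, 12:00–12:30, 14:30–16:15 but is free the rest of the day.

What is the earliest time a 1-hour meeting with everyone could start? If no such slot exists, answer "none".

08:15

Noa free: 08:00-13:15, 15:30-17:15.
Rina free: 08:00-15:15.
Aarav free: 08:15-12:00, 12:30-14:30, 16:15-18:00 (invert busy blocks within the working day).
Noa ∩ Rina: 08:00-13:15.
Noa ∩ Rina ∩ Aarav: 08:15-12:00, 12:30-13:15.
Those are the intersection windows.
The first common window of at least 60 minutes is 08:15-12:00, so the earliest start is 08:15.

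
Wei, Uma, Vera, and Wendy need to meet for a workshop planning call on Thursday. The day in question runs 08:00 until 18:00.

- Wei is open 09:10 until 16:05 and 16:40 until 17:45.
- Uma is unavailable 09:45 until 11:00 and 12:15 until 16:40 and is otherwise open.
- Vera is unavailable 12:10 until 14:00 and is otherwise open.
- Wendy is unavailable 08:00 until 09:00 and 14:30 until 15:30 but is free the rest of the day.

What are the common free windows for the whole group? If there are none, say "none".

Wei free: 09:10-16:05, 16:40-17:45.
Uma free: 08:00-09:45, 11:00-12:15, 16:40-18:00 (invert busy blocks within the working day).
Vera free: 08:00-12:10, 14:00-18:00 (invert busy blocks within the working day).
Wendy free: 09:00-14:30, 15:30-18:00 (invert busy blocks within the working day).
Wei ∩ Uma: 09:10-09:45, 11:00-12:15, 16:40-17:45.
Wei ∩ Uma ∩ Vera: 09:10-09:45, 11:00-12:10, 16:40-17:45.
Wei ∩ Uma ∩ Vera ∩ Wendy: 09:10-09:45, 11:00-12:10, 16:40-17:45.

09:10-09:45, 11:00-12:10, 16:40-17:45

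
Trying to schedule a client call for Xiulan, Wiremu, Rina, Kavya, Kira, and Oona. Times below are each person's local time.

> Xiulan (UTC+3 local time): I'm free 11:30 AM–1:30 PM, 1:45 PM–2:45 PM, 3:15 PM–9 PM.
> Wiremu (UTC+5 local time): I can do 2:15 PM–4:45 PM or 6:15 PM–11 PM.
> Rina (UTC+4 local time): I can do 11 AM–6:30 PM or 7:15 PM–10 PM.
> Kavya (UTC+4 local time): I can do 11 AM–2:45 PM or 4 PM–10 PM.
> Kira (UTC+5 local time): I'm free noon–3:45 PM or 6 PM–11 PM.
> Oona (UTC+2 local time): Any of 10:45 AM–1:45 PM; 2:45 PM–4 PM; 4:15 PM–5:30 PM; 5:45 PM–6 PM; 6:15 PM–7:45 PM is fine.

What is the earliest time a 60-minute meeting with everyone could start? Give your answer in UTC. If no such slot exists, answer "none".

09:15

Xiulan in UTC: 08:30-10:30, 10:45-11:45, 12:15-18:00 (subtract 3h to convert from UTC+3).
Wiremu in UTC: 09:15-11:45, 13:15-18:00 (subtract 5h to convert from UTC+5).
Rina in UTC: 07:00-14:30, 15:15-18:00 (subtract 4h to convert from UTC+4).
Kavya in UTC: 07:00-10:45, 12:00-18:00 (subtract 4h to convert from UTC+4).
Kira in UTC: 07:00-10:45, 13:00-18:00 (subtract 5h to convert from UTC+5).
Oona in UTC: 08:45-11:45, 12:45-14:00, 14:15-15:30, 15:45-16:00, 16:15-17:45 (subtract 2h to convert from UTC+2).
Xiulan ∩ Wiremu: 09:15-10:30, 10:45-11:45, 13:15-18:00.
Xiulan ∩ Wiremu ∩ Rina: 09:15-10:30, 10:45-11:45, 13:15-14:30, 15:15-18:00.
Xiulan ∩ Wiremu ∩ Rina ∩ Kavya: 09:15-10:30, 13:15-14:30, 15:15-18:00.
Xiulan ∩ Wiremu ∩ Rina ∩ Kavya ∩ Kira: 09:15-10:30, 13:15-14:30, 15:15-18:00.
Xiulan ∩ Wiremu ∩ Rina ∩ Kavya ∩ Kira ∩ Oona: 09:15-10:30, 13:15-14:00, 14:15-14:30, 15:15-15:30, 15:45-16:00, 16:15-17:45.
So the common availability across everyone is 09:15-10:30, 13:15-14:00, 14:15-14:30, 15:15-15:30, 15:45-16:00, 16:15-17:45.
The first common window of at least 60 minutes is 09:15-10:30, so the earliest start is 09:15.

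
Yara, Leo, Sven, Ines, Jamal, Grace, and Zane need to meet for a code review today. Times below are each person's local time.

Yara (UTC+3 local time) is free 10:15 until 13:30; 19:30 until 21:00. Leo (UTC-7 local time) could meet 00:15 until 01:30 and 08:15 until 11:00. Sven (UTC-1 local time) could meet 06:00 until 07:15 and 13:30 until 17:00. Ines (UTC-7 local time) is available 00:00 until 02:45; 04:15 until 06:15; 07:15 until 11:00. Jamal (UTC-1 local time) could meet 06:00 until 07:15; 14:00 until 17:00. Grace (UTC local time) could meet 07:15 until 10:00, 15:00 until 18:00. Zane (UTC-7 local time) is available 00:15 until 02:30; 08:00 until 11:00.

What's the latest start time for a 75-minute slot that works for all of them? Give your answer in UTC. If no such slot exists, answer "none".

Yara in UTC: 07:15-10:30, 16:30-18:00 (subtract 3h to convert from UTC+3).
Leo in UTC: 07:15-08:30, 15:15-18:00 (add 7h to convert from UTC-7).
Sven in UTC: 07:00-08:15, 14:30-18:00 (add 1h to convert from UTC-1).
Ines in UTC: 07:00-09:45, 11:15-13:15, 14:15-18:00 (add 7h to convert from UTC-7).
Jamal in UTC: 07:00-08:15, 15:00-18:00 (add 1h to convert from UTC-1).
Grace in UTC: 07:15-10:00, 15:00-18:00.
Zane in UTC: 07:15-09:30, 15:00-18:00 (add 7h to convert from UTC-7).
Yara ∩ Leo: 07:15-08:30, 16:30-18:00.
Yara ∩ Leo ∩ Sven: 07:15-08:15, 16:30-18:00.
Yara ∩ Leo ∩ Sven ∩ Ines: 07:15-08:15, 16:30-18:00.
Yara ∩ Leo ∩ Sven ∩ Ines ∩ Jamal: 07:15-08:15, 16:30-18:00.
Yara ∩ Leo ∩ Sven ∩ Ines ∩ Jamal ∩ Grace: 07:15-08:15, 16:30-18:00.
Yara ∩ Leo ∩ Sven ∩ Ines ∩ Jamal ∩ Grace ∩ Zane: 07:15-08:15, 16:30-18:00.
The last common window of at least 75 minutes is 16:30-18:00; a 75-minute meeting can start as late as 16:45 and still end by 18:00.

16:45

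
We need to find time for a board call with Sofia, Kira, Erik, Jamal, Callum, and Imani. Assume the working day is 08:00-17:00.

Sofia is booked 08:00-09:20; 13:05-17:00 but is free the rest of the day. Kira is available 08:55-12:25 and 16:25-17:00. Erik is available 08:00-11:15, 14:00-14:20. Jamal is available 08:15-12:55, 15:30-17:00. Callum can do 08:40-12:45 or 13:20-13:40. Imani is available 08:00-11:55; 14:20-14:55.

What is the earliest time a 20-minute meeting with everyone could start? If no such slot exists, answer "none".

09:20

Sofia free: 09:20-13:05 (invert busy blocks within the working day).
Kira free: 08:55-12:25, 16:25-17:00.
Erik free: 08:00-11:15, 14:00-14:20.
Jamal free: 08:15-12:55, 15:30-17:00.
Callum free: 08:40-12:45, 13:20-13:40.
Imani free: 08:00-11:55, 14:20-14:55.
Sofia ∩ Kira: 09:20-12:25.
Sofia ∩ Kira ∩ Erik: 09:20-11:15.
Sofia ∩ Kira ∩ Erik ∩ Jamal: 09:20-11:15.
Sofia ∩ Kira ∩ Erik ∩ Jamal ∩ Callum: 09:20-11:15.
Sofia ∩ Kira ∩ Erik ∩ Jamal ∩ Callum ∩ Imani: 09:20-11:15.
So the common availability across everyone is 09:20-11:15.
The first common window of at least 20 minutes is 09:20-11:15, so the earliest start is 09:20.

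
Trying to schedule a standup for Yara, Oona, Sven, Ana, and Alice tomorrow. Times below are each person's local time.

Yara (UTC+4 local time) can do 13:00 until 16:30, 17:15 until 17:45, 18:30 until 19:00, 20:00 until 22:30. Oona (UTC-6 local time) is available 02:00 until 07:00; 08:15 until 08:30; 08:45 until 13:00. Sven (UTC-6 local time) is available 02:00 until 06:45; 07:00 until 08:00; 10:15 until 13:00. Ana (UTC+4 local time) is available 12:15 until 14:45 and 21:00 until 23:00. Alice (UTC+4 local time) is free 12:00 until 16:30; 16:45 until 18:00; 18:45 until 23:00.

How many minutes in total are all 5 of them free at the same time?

Yara in UTC: 09:00-12:30, 13:15-13:45, 14:30-15:00, 16:00-18:30 (subtract 4h to convert from UTC+4).
Oona in UTC: 08:00-13:00, 14:15-14:30, 14:45-19:00 (add 6h to convert from UTC-6).
Sven in UTC: 08:00-12:45, 13:00-14:00, 16:15-19:00 (add 6h to convert from UTC-6).
Ana in UTC: 08:15-10:45, 17:00-19:00 (subtract 4h to convert from UTC+4).
Alice in UTC: 08:00-12:30, 12:45-14:00, 14:45-19:00 (subtract 4h to convert from UTC+4).
Yara ∩ Oona: 09:00-12:30, 14:45-15:00, 16:00-18:30.
Yara ∩ Oona ∩ Sven: 09:00-12:30, 16:15-18:30.
Yara ∩ Oona ∩ Sven ∩ Ana: 09:00-10:45, 17:00-18:30.
Yara ∩ Oona ∩ Sven ∩ Ana ∩ Alice: 09:00-10:45, 17:00-18:30.
Summing the common windows: 105 + 90 = 195 minutes.

195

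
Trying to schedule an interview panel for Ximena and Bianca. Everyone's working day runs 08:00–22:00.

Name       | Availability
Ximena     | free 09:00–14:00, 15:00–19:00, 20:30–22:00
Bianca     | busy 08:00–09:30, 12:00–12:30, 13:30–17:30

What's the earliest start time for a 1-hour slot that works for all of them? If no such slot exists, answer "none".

Ximena free: 09:00-14:00, 15:00-19:00, 20:30-22:00.
Bianca free: 09:30-12:00, 12:30-13:30, 17:30-22:00 (invert busy blocks within the working day).
Ximena ∩ Bianca: 09:30-12:00, 12:30-13:30, 17:30-19:00, 20:30-22:00.
The first common window of at least 60 minutes is 09:30-12:00, so the earliest start is 09:30.

09:30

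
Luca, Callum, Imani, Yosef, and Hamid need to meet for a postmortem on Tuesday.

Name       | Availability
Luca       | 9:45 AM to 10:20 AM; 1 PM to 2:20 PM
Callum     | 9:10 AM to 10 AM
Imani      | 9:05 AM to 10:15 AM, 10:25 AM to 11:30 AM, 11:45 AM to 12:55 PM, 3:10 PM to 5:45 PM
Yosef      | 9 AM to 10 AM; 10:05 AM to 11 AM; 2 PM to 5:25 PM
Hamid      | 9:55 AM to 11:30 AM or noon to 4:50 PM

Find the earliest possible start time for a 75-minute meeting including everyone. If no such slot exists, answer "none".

none

Luca ∩ Callum: 09:45-10:00.
Luca ∩ Callum ∩ Imani: 09:45-10:00.
Luca ∩ Callum ∩ Imani ∩ Yosef: 09:45-10:00.
Luca ∩ Callum ∩ Imani ∩ Yosef ∩ Hamid: 09:55-10:00.
No common window is at least 75 minutes long.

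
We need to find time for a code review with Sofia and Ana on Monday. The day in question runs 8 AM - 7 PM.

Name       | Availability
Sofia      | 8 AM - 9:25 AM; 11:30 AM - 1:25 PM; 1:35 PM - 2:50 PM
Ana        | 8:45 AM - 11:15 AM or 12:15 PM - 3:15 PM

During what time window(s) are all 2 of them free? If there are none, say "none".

08:45-09:25, 12:15-13:25, 13:35-14:50

Sofia ∩ Ana: 08:45-09:25, 12:15-13:25, 13:35-14:50.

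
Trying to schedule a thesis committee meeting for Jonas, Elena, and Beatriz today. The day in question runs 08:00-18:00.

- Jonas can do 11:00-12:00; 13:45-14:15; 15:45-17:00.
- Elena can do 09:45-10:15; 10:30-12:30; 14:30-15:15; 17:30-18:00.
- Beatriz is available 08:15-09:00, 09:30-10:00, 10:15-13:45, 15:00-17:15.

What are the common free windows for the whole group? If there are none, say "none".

11:00-12:00

Jonas ∩ Elena: 11:00-12:00.
Jonas ∩ Elena ∩ Beatriz: 11:00-12:00.
So the common availability across everyone is 11:00-12:00.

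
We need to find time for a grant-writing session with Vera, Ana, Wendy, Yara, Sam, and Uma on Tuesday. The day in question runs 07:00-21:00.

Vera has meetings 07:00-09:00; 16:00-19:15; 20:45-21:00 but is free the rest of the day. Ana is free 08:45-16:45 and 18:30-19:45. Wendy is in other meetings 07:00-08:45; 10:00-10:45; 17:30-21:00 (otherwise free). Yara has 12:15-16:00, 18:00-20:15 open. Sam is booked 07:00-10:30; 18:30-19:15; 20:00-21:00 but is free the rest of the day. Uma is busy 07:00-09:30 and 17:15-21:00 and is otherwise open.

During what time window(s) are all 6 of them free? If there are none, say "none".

12:15-16:00

Vera free: 09:00-16:00, 19:15-20:45 (invert busy blocks within the working day).
Ana free: 08:45-16:45, 18:30-19:45.
Wendy free: 08:45-10:00, 10:45-17:30 (invert busy blocks within the working day).
Yara free: 12:15-16:00, 18:00-20:15.
Sam free: 10:30-18:30, 19:15-20:00 (invert busy blocks within the working day).
Uma free: 09:30-17:15 (invert busy blocks within the working day).
Vera ∩ Ana: 09:00-16:00, 19:15-19:45.
Vera ∩ Ana ∩ Wendy: 09:00-10:00, 10:45-16:00.
Vera ∩ Ana ∩ Wendy ∩ Yara: 12:15-16:00.
Vera ∩ Ana ∩ Wendy ∩ Yara ∩ Sam: 12:15-16:00.
Vera ∩ Ana ∩ Wendy ∩ Yara ∩ Sam ∩ Uma: 12:15-16:00.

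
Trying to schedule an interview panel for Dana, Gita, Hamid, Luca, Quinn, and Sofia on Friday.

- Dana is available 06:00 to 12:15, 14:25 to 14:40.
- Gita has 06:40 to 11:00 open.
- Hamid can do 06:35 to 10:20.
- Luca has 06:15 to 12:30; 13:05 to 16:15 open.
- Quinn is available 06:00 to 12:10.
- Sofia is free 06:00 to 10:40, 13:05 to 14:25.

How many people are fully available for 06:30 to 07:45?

Dana, Luca, Quinn, and Sofia can make the full 06:30-07:45 slot — that's 4.

4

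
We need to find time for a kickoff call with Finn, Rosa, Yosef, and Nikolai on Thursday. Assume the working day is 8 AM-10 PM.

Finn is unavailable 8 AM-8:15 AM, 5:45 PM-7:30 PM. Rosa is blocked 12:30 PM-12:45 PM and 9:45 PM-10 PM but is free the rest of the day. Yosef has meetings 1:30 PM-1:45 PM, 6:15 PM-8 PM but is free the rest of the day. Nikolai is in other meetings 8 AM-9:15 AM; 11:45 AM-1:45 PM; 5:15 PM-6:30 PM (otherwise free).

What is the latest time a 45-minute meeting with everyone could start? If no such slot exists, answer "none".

21:00

Finn free: 08:15-17:45, 19:30-22:00 (invert busy blocks within the working day).
Rosa free: 08:00-12:30, 12:45-21:45 (invert busy blocks within the working day).
Yosef free: 08:00-13:30, 13:45-18:15, 20:00-22:00 (invert busy blocks within the working day).
Nikolai free: 09:15-11:45, 13:45-17:15, 18:30-22:00 (invert busy blocks within the working day).
Finn ∩ Rosa: 08:15-12:30, 12:45-17:45, 19:30-21:45.
Finn ∩ Rosa ∩ Yosef: 08:15-12:30, 12:45-13:30, 13:45-17:45, 20:00-21:45.
Finn ∩ Rosa ∩ Yosef ∩ Nikolai: 09:15-11:45, 13:45-17:15, 20:00-21:45.
The last common window of at least 45 minutes is 20:00-21:45; a 45-minute meeting can start as late as 21:00 and still end by 21:45.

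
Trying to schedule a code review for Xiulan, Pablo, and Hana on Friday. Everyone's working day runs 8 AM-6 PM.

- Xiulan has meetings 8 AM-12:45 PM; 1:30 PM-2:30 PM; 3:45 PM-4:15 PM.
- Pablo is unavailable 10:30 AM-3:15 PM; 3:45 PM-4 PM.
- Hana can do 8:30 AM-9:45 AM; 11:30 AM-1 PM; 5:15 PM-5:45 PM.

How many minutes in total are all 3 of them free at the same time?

30

Xiulan free: 12:45-13:30, 14:30-15:45, 16:15-18:00 (invert busy blocks within the working day).
Pablo free: 08:00-10:30, 15:15-15:45, 16:00-18:00 (invert busy blocks within the working day).
Hana free: 08:30-09:45, 11:30-13:00, 17:15-17:45.
Xiulan ∩ Pablo: 15:15-15:45, 16:15-18:00.
Xiulan ∩ Pablo ∩ Hana: 17:15-17:45.
So the common availability across everyone is 17:15-17:45.
That's a single block of 30 minutes.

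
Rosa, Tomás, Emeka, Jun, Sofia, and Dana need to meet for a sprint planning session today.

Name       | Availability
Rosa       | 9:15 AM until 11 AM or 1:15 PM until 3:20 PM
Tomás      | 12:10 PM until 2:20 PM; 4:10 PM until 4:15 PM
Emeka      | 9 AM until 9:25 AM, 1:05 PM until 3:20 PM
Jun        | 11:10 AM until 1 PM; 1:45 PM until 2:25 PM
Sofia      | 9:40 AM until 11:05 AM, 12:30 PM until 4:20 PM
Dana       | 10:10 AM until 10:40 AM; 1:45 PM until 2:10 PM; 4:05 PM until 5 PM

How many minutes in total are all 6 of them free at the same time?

25

Rosa ∩ Tomás: 13:15-14:20.
Rosa ∩ Tomás ∩ Emeka: 13:15-14:20.
Rosa ∩ Tomás ∩ Emeka ∩ Jun: 13:45-14:20.
Rosa ∩ Tomás ∩ Emeka ∩ Jun ∩ Sofia: 13:45-14:20.
Rosa ∩ Tomás ∩ Emeka ∩ Jun ∩ Sofia ∩ Dana: 13:45-14:10.
That's a single block of 25 minutes.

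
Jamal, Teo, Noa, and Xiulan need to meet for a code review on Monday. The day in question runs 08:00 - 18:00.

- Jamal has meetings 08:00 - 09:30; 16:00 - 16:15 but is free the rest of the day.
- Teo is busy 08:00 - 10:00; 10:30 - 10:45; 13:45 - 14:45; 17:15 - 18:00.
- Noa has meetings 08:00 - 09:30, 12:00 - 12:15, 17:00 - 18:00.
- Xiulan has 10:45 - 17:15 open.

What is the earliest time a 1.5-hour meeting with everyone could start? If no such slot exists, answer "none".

Jamal free: 09:30-16:00, 16:15-18:00 (invert busy blocks within the working day).
Teo free: 10:00-10:30, 10:45-13:45, 14:45-17:15 (invert busy blocks within the working day).
Noa free: 09:30-12:00, 12:15-17:00 (invert busy blocks within the working day).
Xiulan free: 10:45-17:15.
Jamal ∩ Teo: 10:00-10:30, 10:45-13:45, 14:45-16:00, 16:15-17:15.
Jamal ∩ Teo ∩ Noa: 10:00-10:30, 10:45-12:00, 12:15-13:45, 14:45-16:00, 16:15-17:00.
Jamal ∩ Teo ∩ Noa ∩ Xiulan: 10:45-12:00, 12:15-13:45, 14:45-16:00, 16:15-17:00.
So the common availability across everyone is 10:45-12:00, 12:15-13:45, 14:45-16:00, 16:15-17:00.
The first common window of at least 90 minutes is 12:15-13:45, so the earliest start is 12:15.

12:15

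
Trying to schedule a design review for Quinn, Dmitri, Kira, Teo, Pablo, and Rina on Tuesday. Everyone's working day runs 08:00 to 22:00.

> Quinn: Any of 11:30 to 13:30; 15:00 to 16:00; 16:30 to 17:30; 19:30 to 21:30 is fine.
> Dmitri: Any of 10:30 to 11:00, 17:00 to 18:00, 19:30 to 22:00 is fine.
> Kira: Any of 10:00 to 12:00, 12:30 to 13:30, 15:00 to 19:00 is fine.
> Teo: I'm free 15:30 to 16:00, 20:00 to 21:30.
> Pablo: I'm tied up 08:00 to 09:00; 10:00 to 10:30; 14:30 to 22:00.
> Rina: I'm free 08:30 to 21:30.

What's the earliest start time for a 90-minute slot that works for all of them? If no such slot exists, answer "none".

Quinn free: 11:30-13:30, 15:00-16:00, 16:30-17:30, 19:30-21:30.
Dmitri free: 10:30-11:00, 17:00-18:00, 19:30-22:00.
Kira free: 10:00-12:00, 12:30-13:30, 15:00-19:00.
Teo free: 15:30-16:00, 20:00-21:30.
Pablo free: 09:00-10:00, 10:30-14:30 (invert busy blocks within the working day).
Rina free: 08:30-21:30.
Quinn ∩ Dmitri: 17:00-17:30, 19:30-21:30.
Quinn ∩ Dmitri ∩ Kira: 17:00-17:30.
Quinn ∩ Dmitri ∩ Kira ∩ Teo: ∅.
Quinn ∩ Dmitri ∩ Kira ∩ Teo ∩ Pablo: ∅.
Quinn ∩ Dmitri ∩ Kira ∩ Teo ∩ Pablo ∩ Rina: ∅.
There is no time when everyone is free.
No common window is at least 90 minutes long.

none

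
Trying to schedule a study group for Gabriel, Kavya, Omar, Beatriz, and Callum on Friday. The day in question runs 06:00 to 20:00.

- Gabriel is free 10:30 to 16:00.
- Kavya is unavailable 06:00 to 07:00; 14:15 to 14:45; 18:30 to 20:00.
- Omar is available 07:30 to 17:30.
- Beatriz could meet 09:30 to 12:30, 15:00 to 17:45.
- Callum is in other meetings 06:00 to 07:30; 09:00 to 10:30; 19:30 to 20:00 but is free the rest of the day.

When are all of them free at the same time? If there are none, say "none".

Gabriel free: 10:30-16:00.
Kavya free: 07:00-14:15, 14:45-18:30 (invert busy blocks within the working day).
Omar free: 07:30-17:30.
Beatriz free: 09:30-12:30, 15:00-17:45.
Callum free: 07:30-09:00, 10:30-19:30 (invert busy blocks within the working day).
Gabriel ∩ Kavya: 10:30-14:15, 14:45-16:00.
Gabriel ∩ Kavya ∩ Omar: 10:30-14:15, 14:45-16:00.
Gabriel ∩ Kavya ∩ Omar ∩ Beatriz: 10:30-12:30, 15:00-16:00.
Gabriel ∩ Kavya ∩ Omar ∩ Beatriz ∩ Callum: 10:30-12:30, 15:00-16:00.

10:30-12:30, 15:00-16:00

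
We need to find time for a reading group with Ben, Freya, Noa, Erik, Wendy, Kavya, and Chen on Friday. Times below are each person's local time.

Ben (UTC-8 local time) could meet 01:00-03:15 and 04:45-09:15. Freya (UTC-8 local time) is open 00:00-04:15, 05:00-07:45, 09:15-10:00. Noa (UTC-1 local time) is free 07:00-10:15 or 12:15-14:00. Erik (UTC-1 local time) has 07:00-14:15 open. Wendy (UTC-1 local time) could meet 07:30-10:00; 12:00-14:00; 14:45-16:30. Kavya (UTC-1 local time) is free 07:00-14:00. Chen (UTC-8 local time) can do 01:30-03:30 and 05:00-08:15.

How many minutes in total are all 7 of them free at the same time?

Ben in UTC: 09:00-11:15, 12:45-17:15 (add 8h to convert from UTC-8).
Freya in UTC: 08:00-12:15, 13:00-15:45, 17:15-18:00 (add 8h to convert from UTC-8).
Noa in UTC: 08:00-11:15, 13:15-15:00 (add 1h to convert from UTC-1).
Erik in UTC: 08:00-15:15 (add 1h to convert from UTC-1).
Wendy in UTC: 08:30-11:00, 13:00-15:00, 15:45-17:30 (add 1h to convert from UTC-1).
Kavya in UTC: 08:00-15:00 (add 1h to convert from UTC-1).
Chen in UTC: 09:30-11:30, 13:00-16:15 (add 8h to convert from UTC-8).
Ben ∩ Freya: 09:00-11:15, 13:00-15:45.
Ben ∩ Freya ∩ Noa: 09:00-11:15, 13:15-15:00.
Ben ∩ Freya ∩ Noa ∩ Erik: 09:00-11:15, 13:15-15:00.
Ben ∩ Freya ∩ Noa ∩ Erik ∩ Wendy: 09:00-11:00, 13:15-15:00.
Ben ∩ Freya ∩ Noa ∩ Erik ∩ Wendy ∩ Kavya: 09:00-11:00, 13:15-15:00.
Ben ∩ Freya ∩ Noa ∩ Erik ∩ Wendy ∩ Kavya ∩ Chen: 09:30-11:00, 13:15-15:00.
So the common availability across everyone is 09:30-11:00, 13:15-15:00.
Summing the common windows: 90 + 105 = 195 minutes.

195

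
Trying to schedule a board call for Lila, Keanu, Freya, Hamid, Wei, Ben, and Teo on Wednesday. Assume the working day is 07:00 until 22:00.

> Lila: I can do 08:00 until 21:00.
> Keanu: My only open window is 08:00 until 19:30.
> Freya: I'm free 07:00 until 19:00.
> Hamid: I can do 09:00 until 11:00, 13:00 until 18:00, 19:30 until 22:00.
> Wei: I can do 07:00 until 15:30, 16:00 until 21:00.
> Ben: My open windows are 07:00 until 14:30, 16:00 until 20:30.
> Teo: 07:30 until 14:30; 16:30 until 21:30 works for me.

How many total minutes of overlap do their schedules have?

Lila ∩ Keanu: 08:00-19:30.
Lila ∩ Keanu ∩ Freya: 08:00-19:00.
Lila ∩ Keanu ∩ Freya ∩ Hamid: 09:00-11:00, 13:00-18:00.
Lila ∩ Keanu ∩ Freya ∩ Hamid ∩ Wei: 09:00-11:00, 13:00-15:30, 16:00-18:00.
Lila ∩ Keanu ∩ Freya ∩ Hamid ∩ Wei ∩ Ben: 09:00-11:00, 13:00-14:30, 16:00-18:00.
Lila ∩ Keanu ∩ Freya ∩ Hamid ∩ Wei ∩ Ben ∩ Teo: 09:00-11:00, 13:00-14:30, 16:30-18:00.
Summing the common windows: 120 + 90 + 90 = 300 minutes.

300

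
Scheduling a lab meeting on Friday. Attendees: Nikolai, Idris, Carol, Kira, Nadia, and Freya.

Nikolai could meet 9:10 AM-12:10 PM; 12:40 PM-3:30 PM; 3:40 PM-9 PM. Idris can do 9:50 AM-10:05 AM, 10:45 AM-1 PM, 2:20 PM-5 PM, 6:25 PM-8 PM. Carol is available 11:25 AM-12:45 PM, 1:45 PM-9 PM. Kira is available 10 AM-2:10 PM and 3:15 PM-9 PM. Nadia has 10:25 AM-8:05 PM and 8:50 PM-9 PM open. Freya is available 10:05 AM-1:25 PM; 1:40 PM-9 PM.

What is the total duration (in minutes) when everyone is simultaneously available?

240

Nikolai ∩ Idris: 09:50-10:05, 10:45-12:10, 12:40-13:00, 14:20-15:30, 15:40-17:00, 18:25-20:00.
Nikolai ∩ Idris ∩ Carol: 11:25-12:10, 12:40-12:45, 14:20-15:30, 15:40-17:00, 18:25-20:00.
Nikolai ∩ Idris ∩ Carol ∩ Kira: 11:25-12:10, 12:40-12:45, 15:15-15:30, 15:40-17:00, 18:25-20:00.
Nikolai ∩ Idris ∩ Carol ∩ Kira ∩ Nadia: 11:25-12:10, 12:40-12:45, 15:15-15:30, 15:40-17:00, 18:25-20:00.
Nikolai ∩ Idris ∩ Carol ∩ Kira ∩ Nadia ∩ Freya: 11:25-12:10, 12:40-12:45, 15:15-15:30, 15:40-17:00, 18:25-20:00.
Summing the common windows: 45 + 5 + 15 + 80 + 95 = 240 minutes.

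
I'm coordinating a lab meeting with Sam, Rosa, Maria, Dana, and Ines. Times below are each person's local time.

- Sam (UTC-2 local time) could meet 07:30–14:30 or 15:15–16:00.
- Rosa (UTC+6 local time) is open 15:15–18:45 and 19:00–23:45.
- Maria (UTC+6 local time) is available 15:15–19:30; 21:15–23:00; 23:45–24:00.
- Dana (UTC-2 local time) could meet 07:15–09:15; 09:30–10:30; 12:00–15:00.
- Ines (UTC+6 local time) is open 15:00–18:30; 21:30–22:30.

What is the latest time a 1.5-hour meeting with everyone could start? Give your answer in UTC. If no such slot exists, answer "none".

09:45

Sam in UTC: 09:30-16:30, 17:15-18:00 (add 2h to convert from UTC-2).
Rosa in UTC: 09:15-12:45, 13:00-17:45 (subtract 6h to convert from UTC+6).
Maria in UTC: 09:15-13:30, 15:15-17:00, 17:45-18:00 (subtract 6h to convert from UTC+6).
Dana in UTC: 09:15-11:15, 11:30-12:30, 14:00-17:00 (add 2h to convert from UTC-2).
Ines in UTC: 09:00-12:30, 15:30-16:30 (subtract 6h to convert from UTC+6).
Sam ∩ Rosa: 09:30-12:45, 13:00-16:30, 17:15-17:45.
Sam ∩ Rosa ∩ Maria: 09:30-12:45, 13:00-13:30, 15:15-16:30.
Sam ∩ Rosa ∩ Maria ∩ Dana: 09:30-11:15, 11:30-12:30, 15:15-16:30.
Sam ∩ Rosa ∩ Maria ∩ Dana ∩ Ines: 09:30-11:15, 11:30-12:30, 15:30-16:30.
Those are the intersection windows.
The last common window of at least 90 minutes is 09:30-11:15; a 90-minute meeting can start as late as 09:45 and still end by 11:15.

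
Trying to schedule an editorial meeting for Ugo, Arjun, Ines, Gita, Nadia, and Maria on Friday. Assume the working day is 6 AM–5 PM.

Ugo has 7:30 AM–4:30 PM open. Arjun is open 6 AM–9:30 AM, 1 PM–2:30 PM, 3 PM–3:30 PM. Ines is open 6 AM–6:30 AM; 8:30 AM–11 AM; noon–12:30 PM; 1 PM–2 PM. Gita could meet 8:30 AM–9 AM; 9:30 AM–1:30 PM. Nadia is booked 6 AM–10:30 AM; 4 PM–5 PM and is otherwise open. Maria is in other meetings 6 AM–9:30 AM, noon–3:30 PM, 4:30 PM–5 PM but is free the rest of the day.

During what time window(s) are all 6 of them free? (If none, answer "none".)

Ugo free: 07:30-16:30.
Arjun free: 06:00-09:30, 13:00-14:30, 15:00-15:30.
Ines free: 06:00-06:30, 08:30-11:00, 12:00-12:30, 13:00-14:00.
Gita free: 08:30-09:00, 09:30-13:30.
Nadia free: 10:30-16:00 (invert busy blocks within the working day).
Maria free: 09:30-12:00, 15:30-16:30 (invert busy blocks within the working day).
Ugo ∩ Arjun: 07:30-09:30, 13:00-14:30, 15:00-15:30.
Ugo ∩ Arjun ∩ Ines: 08:30-09:30, 13:00-14:00.
Ugo ∩ Arjun ∩ Ines ∩ Gita: 08:30-09:00, 13:00-13:30.
Ugo ∩ Arjun ∩ Ines ∩ Gita ∩ Nadia: 13:00-13:30.
Ugo ∩ Arjun ∩ Ines ∩ Gita ∩ Nadia ∩ Maria: ∅.
There is no time when everyone is free.

none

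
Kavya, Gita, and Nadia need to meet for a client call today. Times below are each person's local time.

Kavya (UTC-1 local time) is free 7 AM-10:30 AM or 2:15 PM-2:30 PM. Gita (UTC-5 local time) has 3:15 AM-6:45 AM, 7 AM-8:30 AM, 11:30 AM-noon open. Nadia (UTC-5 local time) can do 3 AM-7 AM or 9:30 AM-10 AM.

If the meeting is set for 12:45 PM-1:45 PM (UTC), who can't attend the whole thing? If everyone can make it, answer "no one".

Kavya in UTC: 08:00-11:30, 15:15-15:30 (add 1h to convert from UTC-1).
Gita in UTC: 08:15-11:45, 12:00-13:30, 16:30-17:00 (add 5h to convert from UTC-5).
Nadia in UTC: 08:00-12:00, 14:30-15:00 (add 5h to convert from UTC-5).
Kavya: not fully free for 12:45-13:45. Gita: not fully free for 12:45-13:45. Nadia: not fully free for 12:45-13:45.

Gita, Kavya, Nadia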